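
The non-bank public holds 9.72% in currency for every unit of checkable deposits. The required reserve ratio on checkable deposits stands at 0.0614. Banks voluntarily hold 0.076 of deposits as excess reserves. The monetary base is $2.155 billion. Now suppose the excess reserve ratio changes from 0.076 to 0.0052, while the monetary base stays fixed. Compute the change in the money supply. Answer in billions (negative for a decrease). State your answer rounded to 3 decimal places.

Initially m₁ = (1 + 0.0972) / (0.0614 + 0.076 + 0.0972) ≈ 4.67690, so M₁ = 4.67690 × 2.155 ≈ 10.0787 billion.
After the change m₂ = (1 + 0.0972) / (0.0614 + 0.0052 + 0.0972) ≈ 6.69841, so M₂ = 6.69841 × 2.155 ≈ 14.4351 billion.
ΔM = M₂ − M₁ = 14.4351 − 10.0787 = 4.3564 billion.

$4.356 billion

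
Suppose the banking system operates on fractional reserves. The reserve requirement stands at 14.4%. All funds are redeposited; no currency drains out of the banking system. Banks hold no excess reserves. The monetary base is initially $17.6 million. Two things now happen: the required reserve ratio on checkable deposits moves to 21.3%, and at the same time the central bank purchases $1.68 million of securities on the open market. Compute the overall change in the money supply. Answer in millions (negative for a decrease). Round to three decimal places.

-31.706 million

Before: m₁ = 1 / (0.144) ≈ 6.944444, MB₁ = 17.6, so M₁ = 6.944444 × 17.6 ≈ 122.2222 million.
After: m₂ = 1 / (0.213) ≈ 4.694836, MB₂ = 17.6 + 1.68 = 19.28, so M₂ = 4.694836 × 19.28 ≈ 90.5164 million.
ΔM = M₂ − M₁ = 90.5164 − 122.2222 = -31.7058 million.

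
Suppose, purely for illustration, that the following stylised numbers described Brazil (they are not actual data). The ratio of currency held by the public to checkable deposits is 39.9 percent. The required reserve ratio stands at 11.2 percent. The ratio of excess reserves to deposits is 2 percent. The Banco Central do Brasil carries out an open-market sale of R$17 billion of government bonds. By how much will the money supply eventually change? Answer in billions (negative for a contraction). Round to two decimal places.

The money multiplier is m = (1 + c) / (rr + e + c) = (1 + 0.399) / (0.112 + 0.02 + 0.399) ≈ 2.63465.
The sale removes 17 billion of base, so ΔM = m × ΔMB = 2.63465 × (−17) ≈ -44.7891 billion.

-44.79 billion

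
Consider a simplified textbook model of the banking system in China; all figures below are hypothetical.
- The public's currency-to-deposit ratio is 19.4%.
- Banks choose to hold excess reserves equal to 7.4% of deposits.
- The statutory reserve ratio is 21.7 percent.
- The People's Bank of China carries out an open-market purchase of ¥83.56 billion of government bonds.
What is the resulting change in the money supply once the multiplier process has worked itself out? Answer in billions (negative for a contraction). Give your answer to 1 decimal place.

The money multiplier is m = (1 + c) / (rr + e + c) = (1 + 0.194) / (0.217 + 0.074 + 0.194) ≈ 2.4619.
The purchase adds 83.56 billion of base, so ΔM = m × ΔMB = 2.4619 × (+83.56) ≈ 205.7164 billion.

¥205.7 billion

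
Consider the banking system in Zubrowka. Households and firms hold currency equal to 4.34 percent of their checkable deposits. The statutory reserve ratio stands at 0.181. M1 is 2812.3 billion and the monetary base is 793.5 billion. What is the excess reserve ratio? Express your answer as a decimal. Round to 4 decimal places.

Using m = M/MB = 2812.3/793.5 ≈ 3.544171. Since m = (1 + c)/(c + rr + e), the denominator satisfies c + rr + e = (1 + c)/m = (1 + 0.0434) / 3.544171 ≈ 0.294399.
With c = 0.0434 and rr = 0.181, the excess reserve ratio is 0.294399 − 0.0434 − 0.181 = 0.069999.

0.0700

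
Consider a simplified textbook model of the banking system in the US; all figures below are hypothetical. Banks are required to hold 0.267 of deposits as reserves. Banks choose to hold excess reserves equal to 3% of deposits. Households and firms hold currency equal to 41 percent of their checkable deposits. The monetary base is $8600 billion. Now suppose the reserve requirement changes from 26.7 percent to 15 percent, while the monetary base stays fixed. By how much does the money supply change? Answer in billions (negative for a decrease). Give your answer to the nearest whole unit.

Initially m₁ = (1 + 0.41) / (0.267 + 0.03 + 0.41) ≈ 1.99434, so M₁ = 1.99434 × 8600 = 17151.324 billion.
After the change m₂ = (1 + 0.41) / (0.15 + 0.03 + 0.41) ≈ 2.38983, so M₂ = 2.38983 × 8600 = 20552.538 billion.
ΔM = M₂ − M₁ = 20552.538 − 17151.324 = 3401.214 billion.

$3401 billion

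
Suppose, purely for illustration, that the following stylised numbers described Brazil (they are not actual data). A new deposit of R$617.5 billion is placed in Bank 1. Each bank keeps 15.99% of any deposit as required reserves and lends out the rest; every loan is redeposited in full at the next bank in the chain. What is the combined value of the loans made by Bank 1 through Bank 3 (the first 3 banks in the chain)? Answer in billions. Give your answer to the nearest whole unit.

Bank i lends (1 − rr)^i of the original deposit: Bank 1 lends 617.5·0.8401 ≈ 518.7618, Bank 2 lends 617.5·0.8401² ≈ 435.8117, and so on.
Summing a geometric series: total = 617.5·[0.8401·(1 − 0.8401^3) / (1 − 0.8401)] ≈ 1320.6989 billion.

R$1321 billion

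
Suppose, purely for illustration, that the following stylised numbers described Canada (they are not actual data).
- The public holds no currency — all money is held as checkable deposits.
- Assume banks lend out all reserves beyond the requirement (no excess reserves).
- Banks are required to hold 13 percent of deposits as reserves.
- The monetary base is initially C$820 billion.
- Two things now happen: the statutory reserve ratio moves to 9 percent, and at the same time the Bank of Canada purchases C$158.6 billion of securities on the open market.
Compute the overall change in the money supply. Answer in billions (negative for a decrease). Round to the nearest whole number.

C$4566 billion

Before: m₁ = 1 / (0.13) ≈ 7.6923, MB₁ = 820, so M₁ = 7.6923 × 820 = 6307.686 billion.
After: m₂ = 1 / (0.09) ≈ 11.1111, MB₂ = 820 + 158.6 = 978.6, so M₂ = 11.1111 × 978.6 ≈ 10873.3225 billion.
ΔM = M₂ − M₁ = 10873.3225 − 6307.686 = 4565.6365 billion.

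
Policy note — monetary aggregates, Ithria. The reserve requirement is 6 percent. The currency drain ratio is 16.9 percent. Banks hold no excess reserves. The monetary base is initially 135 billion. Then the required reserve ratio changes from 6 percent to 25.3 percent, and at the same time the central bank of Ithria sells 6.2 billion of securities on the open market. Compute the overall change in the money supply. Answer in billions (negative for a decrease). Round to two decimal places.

Before: m₁ = (1 + 0.169) / (0.06 + 0.169) ≈ 5.104803, MB₁ = 135, so M₁ = 5.104803 × 135 ≈ 689.1484 billion.
After: m₂ = (1 + 0.169) / (0.253 + 0.169) ≈ 2.770142, MB₂ = 135 − 6.2 = 128.8, so M₂ = 2.770142 × 128.8 ≈ 356.7943 billion.
ΔM = M₂ − M₁ = 356.7943 − 689.1484 = -332.3541 billion.

-332.35 billion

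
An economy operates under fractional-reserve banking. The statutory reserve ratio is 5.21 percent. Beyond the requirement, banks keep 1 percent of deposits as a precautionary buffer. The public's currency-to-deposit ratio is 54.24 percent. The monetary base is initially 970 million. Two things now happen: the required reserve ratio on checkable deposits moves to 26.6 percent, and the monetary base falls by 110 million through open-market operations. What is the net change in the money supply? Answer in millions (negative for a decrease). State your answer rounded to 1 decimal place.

-854.2 million

Before: m₁ = (1 + 0.5424) / (0.0521 + 0.01 + 0.5424) ≈ 2.55153, MB₁ = 970, so M₁ = 2.55153 × 970 = 2474.9841 million.
After: m₂ = (1 + 0.5424) / (0.266 + 0.01 + 0.5424) ≈ 1.88465, MB₂ = 970 − 110 = 860, so M₂ = 1.88465 × 860 = 1620.799 million.
ΔM = M₂ − M₁ = 1620.799 − 2474.9841 = -854.1851 million.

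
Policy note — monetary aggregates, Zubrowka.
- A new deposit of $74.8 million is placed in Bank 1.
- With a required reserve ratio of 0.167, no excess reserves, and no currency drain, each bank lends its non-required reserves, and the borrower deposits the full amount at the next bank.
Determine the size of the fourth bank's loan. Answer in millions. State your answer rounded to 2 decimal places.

Each bank lends a fraction (1 − rr) = 0.8330 of the deposit it receives, so Bank 4 receives 74.8·0.8330^3 and lends 74.8·0.8330^4 ≈ 36.0148 million.

$36.01 million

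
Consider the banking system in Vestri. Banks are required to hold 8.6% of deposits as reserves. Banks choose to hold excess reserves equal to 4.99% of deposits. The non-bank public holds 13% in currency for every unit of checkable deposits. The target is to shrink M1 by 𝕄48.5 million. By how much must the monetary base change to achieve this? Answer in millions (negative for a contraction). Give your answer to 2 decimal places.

The money multiplier is m = (1 + c) / (rr + e + c) = (1 + 0.13) / (0.086 + 0.0499 + 0.13) ≈ 4.24972.
ΔMB = ΔM / m = (−48.5) / 4.24972 ≈ -11.4125 million.

-11.41 million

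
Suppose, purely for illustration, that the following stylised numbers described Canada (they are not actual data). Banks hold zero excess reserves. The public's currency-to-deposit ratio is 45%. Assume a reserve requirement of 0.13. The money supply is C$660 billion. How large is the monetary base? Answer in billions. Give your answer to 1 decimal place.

C$264.0 billion

The money multiplier is m = (1 + c) / (rr + c) = (1 + 0.45) / (0.13 + 0.45) = 2.5.
MB = M / m = 660 / 2.5 = 264 billion.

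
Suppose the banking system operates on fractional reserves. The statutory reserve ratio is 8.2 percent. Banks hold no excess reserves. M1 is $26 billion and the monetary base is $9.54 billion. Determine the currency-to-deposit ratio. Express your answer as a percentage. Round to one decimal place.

45.0%

Using m = M/MB = 26/9.54 ≈ 2.725367. From m = (1 + c)/(c + rr + e), rearranging gives 1 + c = m·(c + rr + e), so c·(1 − m) = m·(rr + e) − 1.
Hence c = [m·(rr + e) − 1]/(1 − m) = [2.725367 × (0.082 + 0) − 1] / (1 − 2.725367) ≈ 0.450061.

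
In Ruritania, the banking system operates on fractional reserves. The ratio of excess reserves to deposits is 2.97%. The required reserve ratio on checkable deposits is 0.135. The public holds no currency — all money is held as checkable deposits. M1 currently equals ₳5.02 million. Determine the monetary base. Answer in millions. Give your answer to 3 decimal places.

₳0.827 million

The money multiplier is m = 1 / (rr + e) = 1 / (0.135 + 0.0297) ≈ 6.07165.
MB = M / m = 5.02 / 6.07165 ≈ 0.8268 million.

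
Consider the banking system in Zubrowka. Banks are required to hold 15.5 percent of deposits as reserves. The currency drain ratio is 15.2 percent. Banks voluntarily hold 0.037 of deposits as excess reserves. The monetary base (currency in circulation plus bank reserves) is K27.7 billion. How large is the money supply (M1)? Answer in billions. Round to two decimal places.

K92.76 billion

The money multiplier is m = (1 + c) / (rr + e + c) = (1 + 0.152) / (0.155 + 0.037 + 0.152) ≈ 3.34884.
So M = m × MB = 3.34884 × 27.7 ≈ 92.7629 billion.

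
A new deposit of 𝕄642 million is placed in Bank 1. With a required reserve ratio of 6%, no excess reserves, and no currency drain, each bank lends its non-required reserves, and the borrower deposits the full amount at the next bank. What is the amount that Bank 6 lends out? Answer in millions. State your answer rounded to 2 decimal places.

𝕄442.90 million

Each bank lends a fraction (1 − rr) = 0.9400 of the deposit it receives, so Bank 6 receives 642·0.9400^5 and lends 642·0.9400^6 ≈ 442.8964 million.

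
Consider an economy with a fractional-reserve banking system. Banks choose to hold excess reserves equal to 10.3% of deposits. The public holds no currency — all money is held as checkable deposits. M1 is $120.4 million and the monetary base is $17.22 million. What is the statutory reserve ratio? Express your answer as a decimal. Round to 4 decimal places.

0.0400

Using m = M/MB = 120.4/17.22 ≈ 6.991870. Since m = (1 + c)/(c + rr + e), the denominator satisfies c + rr + e = (1 + c)/m = (1 + 0) / 6.991870 ≈ 0.143023.
With c = 0 and e = 0.103, the statutory reserve ratio is 0.143023 − 0 − 0.103 = 0.040023.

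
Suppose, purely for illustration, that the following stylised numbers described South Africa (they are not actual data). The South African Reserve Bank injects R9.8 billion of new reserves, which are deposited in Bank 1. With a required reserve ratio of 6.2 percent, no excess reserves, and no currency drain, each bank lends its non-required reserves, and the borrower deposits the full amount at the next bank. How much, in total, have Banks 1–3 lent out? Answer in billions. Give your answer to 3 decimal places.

R25.903 billion

Bank i lends (1 − rr)^i of the original deposit: Bank 1 lends 9.8·0.9380 = 9.1924, Bank 2 lends 9.8·0.9380² ≈ 8.6225, and so on.
Summing a geometric series: total = 9.8·[0.9380·(1 − 0.9380^3) / (1 − 0.9380)] ≈ 25.9027 billion.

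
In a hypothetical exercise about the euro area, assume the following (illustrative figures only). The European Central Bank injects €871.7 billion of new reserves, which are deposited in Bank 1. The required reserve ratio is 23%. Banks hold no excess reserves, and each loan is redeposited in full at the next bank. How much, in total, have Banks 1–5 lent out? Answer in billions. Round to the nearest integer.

€2128 billion

Bank i lends (1 − rr)^i of the original deposit: Bank 1 lends 871.7·0.7700 = 671.2090, Bank 2 lends 871.7·0.7700² ≈ 516.8309, and so on.
Summing a geometric series: total = 871.7·[0.7700·(1 − 0.7700^5) / (1 − 0.7700)] ≈ 2128.3792 billion.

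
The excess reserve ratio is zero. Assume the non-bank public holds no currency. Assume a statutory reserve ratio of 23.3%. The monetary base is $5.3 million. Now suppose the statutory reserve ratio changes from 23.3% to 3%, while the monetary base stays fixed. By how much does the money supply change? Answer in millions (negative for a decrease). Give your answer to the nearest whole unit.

Initially m₁ = 1 / (0.233) ≈ 4.2918, so M₁ = 4.2918 × 5.3 ≈ 22.7465 million.
After the change m₂ = 1 / (0.03) ≈ 33.3333, so M₂ = 33.3333 × 5.3 ≈ 176.6665 million.
ΔM = M₂ − M₁ = 176.6665 − 22.7465 = 153.92 million.

$154 million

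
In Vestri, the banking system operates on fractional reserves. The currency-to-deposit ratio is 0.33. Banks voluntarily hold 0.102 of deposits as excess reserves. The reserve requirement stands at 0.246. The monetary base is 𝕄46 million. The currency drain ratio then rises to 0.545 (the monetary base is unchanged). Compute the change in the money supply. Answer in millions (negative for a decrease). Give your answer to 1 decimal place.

-10.7 million

Initially m₁ = (1 + 0.33) / (0.246 + 0.102 + 0.33) ≈ 1.9617, so M₁ = 1.9617 × 46 = 90.2382 million.
After the change m₂ = (1 + 0.545) / (0.246 + 0.102 + 0.545) ≈ 1.7301, so M₂ = 1.7301 × 46 = 79.5846 million.
ΔM = M₂ − M₁ = 79.5846 − 90.2382 = -10.6536 million.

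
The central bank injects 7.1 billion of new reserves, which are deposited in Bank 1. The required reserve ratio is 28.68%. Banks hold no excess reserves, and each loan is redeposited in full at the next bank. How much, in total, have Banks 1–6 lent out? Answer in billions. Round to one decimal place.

Bank i lends (1 − rr)^i of the original deposit: Bank 1 lends 7.1·0.7132 ≈ 5.0637, Bank 2 lends 7.1·0.7132² ≈ 3.6114, and so on.
Summing a geometric series: total = 7.1·[0.7132·(1 − 0.7132^6) / (1 − 0.7132)] ≈ 15.3323 billion.

15.3 billion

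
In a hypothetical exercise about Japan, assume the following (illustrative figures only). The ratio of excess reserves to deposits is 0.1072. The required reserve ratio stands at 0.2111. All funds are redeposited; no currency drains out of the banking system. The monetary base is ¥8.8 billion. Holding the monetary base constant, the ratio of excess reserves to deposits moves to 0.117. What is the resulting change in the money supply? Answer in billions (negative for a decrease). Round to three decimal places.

Initially m₁ = 1 / (0.2111 + 0.1072) ≈ 3.14169, so M₁ = 3.14169 × 8.8 ≈ 27.6469 billion.
After the change m₂ = 1 / (0.2111 + 0.117) ≈ 3.04785, so M₂ = 3.04785 × 8.8 ≈ 26.8211 billion.
ΔM = M₂ − M₁ = 26.8211 − 27.6469 = -0.8258 billion.

-0.826 billion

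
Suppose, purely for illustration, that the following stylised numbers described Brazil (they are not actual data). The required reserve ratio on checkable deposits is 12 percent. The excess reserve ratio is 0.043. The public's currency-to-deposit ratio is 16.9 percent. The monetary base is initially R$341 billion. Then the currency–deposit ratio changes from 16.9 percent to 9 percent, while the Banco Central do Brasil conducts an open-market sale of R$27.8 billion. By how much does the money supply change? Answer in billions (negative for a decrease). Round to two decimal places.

R$148.67 billion

Before: m₁ = (1 + 0.169) / (0.12 + 0.043 + 0.169) ≈ 3.521084, MB₁ = 341, so M₁ = 3.521084 × 341 ≈ 1200.6896 billion.
After: m₂ = (1 + 0.09) / (0.12 + 0.043 + 0.09) ≈ 4.308300, MB₂ = 341 − 27.8 = 313.2, so M₂ = 4.308300 × 313.2 ≈ 1349.3596 billion.
ΔM = M₂ − M₁ = 1349.3596 − 1200.6896 = 148.67 billion.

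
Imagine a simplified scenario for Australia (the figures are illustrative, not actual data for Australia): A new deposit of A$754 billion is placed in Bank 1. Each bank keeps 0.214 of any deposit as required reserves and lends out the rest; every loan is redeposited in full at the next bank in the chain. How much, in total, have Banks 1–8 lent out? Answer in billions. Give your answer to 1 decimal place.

Bank i lends (1 − rr)^i of the original deposit: Bank 1 lends 754·0.7860 = 592.6440, Bank 2 lends 754·0.7860² ≈ 465.8182, and so on.
Summing a geometric series: total = 754·[0.7860·(1 − 0.7860^8) / (1 − 0.7860)] ≈ 2365.9416 billion.

A$2365.9 billion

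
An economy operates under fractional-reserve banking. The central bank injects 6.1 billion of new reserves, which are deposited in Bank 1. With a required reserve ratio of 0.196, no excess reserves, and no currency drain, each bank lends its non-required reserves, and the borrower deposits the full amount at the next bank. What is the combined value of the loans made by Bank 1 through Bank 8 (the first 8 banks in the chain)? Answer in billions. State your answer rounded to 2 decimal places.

20.65 billion

Bank i lends (1 − rr)^i of the original deposit: Bank 1 lends 6.1·0.8040 = 4.9044, Bank 2 lends 6.1·0.8040² ≈ 3.9431, and so on.
Summing a geometric series: total = 6.1·[0.8040·(1 − 0.8040^8) / (1 − 0.8040)] ≈ 20.6535 billion.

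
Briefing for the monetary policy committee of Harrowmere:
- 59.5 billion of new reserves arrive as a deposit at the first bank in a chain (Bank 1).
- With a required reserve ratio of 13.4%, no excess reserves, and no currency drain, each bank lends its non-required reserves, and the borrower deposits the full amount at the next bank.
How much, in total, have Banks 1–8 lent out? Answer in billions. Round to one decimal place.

262.9 billion

Bank i lends (1 − rr)^i of the original deposit: Bank 1 lends 59.5·0.8660 = 51.5270, Bank 2 lends 59.5·0.8660² ≈ 44.6224, and so on.
Summing a geometric series: total = 59.5·[0.8660·(1 − 0.8660^8) / (1 − 0.8660)] ≈ 262.8908 billion.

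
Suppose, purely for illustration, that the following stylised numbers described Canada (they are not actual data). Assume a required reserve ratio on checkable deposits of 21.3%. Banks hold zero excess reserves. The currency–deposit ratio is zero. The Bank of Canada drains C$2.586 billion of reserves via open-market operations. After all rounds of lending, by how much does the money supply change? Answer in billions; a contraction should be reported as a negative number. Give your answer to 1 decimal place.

The simple money multiplier is m = 1/rr = 1/0.213 ≈ 4.6948.
An open-market sale reduces the monetary base by 2.586 billion, so ΔM = m × ΔMB = 4.6948 × (−2.586) ≈ -12.1408 billion.

-12.1 billion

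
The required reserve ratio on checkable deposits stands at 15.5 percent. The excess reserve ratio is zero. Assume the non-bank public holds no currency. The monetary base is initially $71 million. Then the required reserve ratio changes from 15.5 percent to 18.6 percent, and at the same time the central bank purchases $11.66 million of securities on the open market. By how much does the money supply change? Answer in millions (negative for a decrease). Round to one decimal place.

-13.7 million

Before: m₁ = 1 / (0.155) ≈ 6.4516, MB₁ = 71, so M₁ = 6.4516 × 71 = 458.0636 million.
After: m₂ = 1 / (0.186) ≈ 5.3763, MB₂ = 71 + 11.66 = 82.66, so M₂ = 5.3763 × 82.66 ≈ 444.405 million.
ΔM = M₂ − M₁ = 444.405 − 458.0636 = -13.6586 million.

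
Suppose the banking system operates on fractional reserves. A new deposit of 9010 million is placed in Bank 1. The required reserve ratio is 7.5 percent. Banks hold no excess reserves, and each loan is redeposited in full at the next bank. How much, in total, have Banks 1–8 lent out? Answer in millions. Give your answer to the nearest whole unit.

51565 million

Bank i lends (1 − rr)^i of the original deposit: Bank 1 lends 9010·0.9250 = 8334.2500, Bank 2 lends 9010·0.9250² ≈ 7709.1813, and so on.
Summing a geometric series: total = 9010·[0.9250·(1 − 0.9250^8) / (1 − 0.9250)] ≈ 51565.4682 million.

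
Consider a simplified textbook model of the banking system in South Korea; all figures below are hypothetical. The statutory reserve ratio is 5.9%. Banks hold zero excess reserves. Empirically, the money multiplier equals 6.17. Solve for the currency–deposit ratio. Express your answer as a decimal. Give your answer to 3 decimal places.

Using m = 6.17. From m = (1 + c)/(c + rr + e), rearranging gives 1 + c = m·(c + rr + e), so c·(1 − m) = m·(rr + e) − 1.
Hence c = [m·(rr + e) − 1]/(1 − m) = [6.17 × (0.059 + 0) − 1] / (1 − 6.17) ≈ 0.123012.

0.123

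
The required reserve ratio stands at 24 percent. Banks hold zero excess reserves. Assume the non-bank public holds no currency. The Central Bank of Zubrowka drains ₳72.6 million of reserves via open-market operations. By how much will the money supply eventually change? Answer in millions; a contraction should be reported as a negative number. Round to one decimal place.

The simple money multiplier is m = 1/rr = 1/0.24 ≈ 4.1667.
An open-market sale reduces the monetary base by 72.6 million, so ΔM = m × ΔMB = 4.1667 × (−72.6) ≈ -302.5024 million.

-302.5 million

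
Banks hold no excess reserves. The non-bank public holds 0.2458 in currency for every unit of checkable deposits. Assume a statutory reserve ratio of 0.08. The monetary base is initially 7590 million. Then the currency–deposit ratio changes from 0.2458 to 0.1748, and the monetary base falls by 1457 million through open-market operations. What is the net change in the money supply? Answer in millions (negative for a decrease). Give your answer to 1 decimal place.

Before: m₁ = (1 + 0.2458) / (0.08 + 0.2458) ≈ 3.823818, MB₁ = 7590, so M₁ = 3.823818 × 7590 ≈ 29022.7786 million.
After: m₂ = (1 + 0.1748) / (0.08 + 0.1748) ≈ 4.610675, MB₂ = 7590 − 1457 = 6133, so M₂ = 4.610675 × 6133 ≈ 28277.2698 million.
ΔM = M₂ − M₁ = 28277.2698 − 29022.7786 = -745.5088 million.

-745.5 million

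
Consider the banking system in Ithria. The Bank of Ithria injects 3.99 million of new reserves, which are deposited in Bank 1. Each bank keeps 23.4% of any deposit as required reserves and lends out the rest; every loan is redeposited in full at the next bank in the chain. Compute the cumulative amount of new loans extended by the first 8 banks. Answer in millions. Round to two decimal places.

11.51 million

Bank i lends (1 − rr)^i of the original deposit: Bank 1 lends 3.99·0.7660 ≈ 3.0563, Bank 2 lends 3.99·0.7660² ≈ 2.3412, and so on.
Summing a geometric series: total = 3.99·[0.7660·(1 − 0.7660^8) / (1 − 0.7660)] ≈ 11.5131 million.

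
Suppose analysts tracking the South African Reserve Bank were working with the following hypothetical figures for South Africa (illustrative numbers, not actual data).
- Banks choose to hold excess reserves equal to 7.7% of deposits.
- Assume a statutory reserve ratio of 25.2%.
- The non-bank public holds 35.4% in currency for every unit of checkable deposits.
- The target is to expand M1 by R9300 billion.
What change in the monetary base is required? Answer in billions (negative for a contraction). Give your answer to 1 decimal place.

R4691.2 billion

The money multiplier is m = (1 + c) / (rr + e + c) = (1 + 0.354) / (0.252 + 0.077 + 0.354) ≈ 1.982430.
ΔMB = ΔM / m = (+9300) / 1.982430 ≈ 4691.2123 billion.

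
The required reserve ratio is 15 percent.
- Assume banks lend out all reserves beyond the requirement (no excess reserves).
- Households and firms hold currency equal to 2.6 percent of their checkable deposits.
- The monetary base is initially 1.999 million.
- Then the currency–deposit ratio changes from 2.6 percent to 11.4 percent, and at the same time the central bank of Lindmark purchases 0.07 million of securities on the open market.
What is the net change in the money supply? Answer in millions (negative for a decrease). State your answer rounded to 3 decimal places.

Before: m₁ = (1 + 0.026) / (0.15 + 0.026) ≈ 5.82955, MB₁ = 1.999, so M₁ = 5.82955 × 1.999 ≈ 11.6533 million.
After: m₂ = (1 + 0.114) / (0.15 + 0.114) ≈ 4.21970, MB₂ = 1.999 + 0.07 = 2.069, so M₂ = 4.21970 × 2.069 ≈ 8.7306 million.
ΔM = M₂ − M₁ = 8.7306 − 11.6533 = -2.9227 million.

-2.923 million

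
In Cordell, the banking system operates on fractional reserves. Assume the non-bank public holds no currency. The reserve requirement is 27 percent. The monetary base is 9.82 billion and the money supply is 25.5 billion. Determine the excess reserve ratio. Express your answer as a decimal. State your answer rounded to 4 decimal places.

Using m = M/MB = 25.5/9.82 ≈ 2.596741. Since m = (1 + c)/(c + rr + e), the denominator satisfies c + rr + e = (1 + c)/m = (1 + 0) / 2.596741 ≈ 0.385098.
With c = 0 and rr = 0.27, the excess reserve ratio is 0.385098 − 0 − 0.27 = 0.115098.

0.1151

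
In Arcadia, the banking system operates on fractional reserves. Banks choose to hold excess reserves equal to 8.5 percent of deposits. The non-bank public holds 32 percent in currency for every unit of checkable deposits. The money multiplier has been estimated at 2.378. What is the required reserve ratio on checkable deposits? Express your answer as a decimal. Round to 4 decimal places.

Using m = 2.378. Since m = (1 + c)/(c + rr + e), the denominator satisfies c + rr + e = (1 + c)/m = (1 + 0.32) / 2.378 ≈ 0.555088.
With c = 0.32 and e = 0.085, the required reserve ratio on checkable deposits is 0.555088 − 0.32 − 0.085 = 0.150088.

0.1501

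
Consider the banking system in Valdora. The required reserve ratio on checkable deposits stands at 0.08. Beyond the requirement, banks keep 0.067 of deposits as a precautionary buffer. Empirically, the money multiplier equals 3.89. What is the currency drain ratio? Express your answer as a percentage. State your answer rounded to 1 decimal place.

14.8%

Using m = 3.89. From m = (1 + c)/(c + rr + e), rearranging gives 1 + c = m·(c + rr + e), so c·(1 − m) = m·(rr + e) − 1.
Hence c = [m·(rr + e) − 1]/(1 − m) = [3.89 × (0.08 + 0.067) − 1] / (1 − 3.89) ≈ 0.148156.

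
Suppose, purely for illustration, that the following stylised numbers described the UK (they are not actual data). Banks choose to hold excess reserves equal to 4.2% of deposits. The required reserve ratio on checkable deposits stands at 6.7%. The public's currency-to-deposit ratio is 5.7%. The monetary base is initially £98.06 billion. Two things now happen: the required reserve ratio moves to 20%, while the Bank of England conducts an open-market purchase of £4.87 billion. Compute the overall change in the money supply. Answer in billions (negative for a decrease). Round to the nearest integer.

-261 billion

Before: m₁ = (1 + 0.057) / (0.067 + 0.042 + 0.057) ≈ 6.3675, MB₁ = 98.06, so M₁ = 6.3675 × 98.06 ≈ 624.3971 billion.
After: m₂ = (1 + 0.057) / (0.2 + 0.042 + 0.057) ≈ 3.5351, MB₂ = 98.06 + 4.87 = 102.93, so M₂ = 3.5351 × 102.93 ≈ 363.8678 billion.
ΔM = M₂ − M₁ = 363.8678 − 624.3971 = -260.5293 billion.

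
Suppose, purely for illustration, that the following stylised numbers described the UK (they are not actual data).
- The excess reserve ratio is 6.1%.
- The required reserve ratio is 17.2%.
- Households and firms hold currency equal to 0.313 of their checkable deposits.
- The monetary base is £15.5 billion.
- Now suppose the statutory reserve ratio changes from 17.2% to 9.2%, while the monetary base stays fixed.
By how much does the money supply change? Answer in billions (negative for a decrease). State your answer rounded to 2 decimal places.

£6.40 billion

Initially m₁ = (1 + 0.313) / (0.172 + 0.061 + 0.313) ≈ 2.40476, so M₁ = 2.40476 × 15.5 ≈ 37.2738 billion.
After the change m₂ = (1 + 0.313) / (0.092 + 0.061 + 0.313) ≈ 2.81760, so M₂ = 2.81760 × 15.5 = 43.6728 billion.
ΔM = M₂ − M₁ = 43.6728 − 37.2738 = 6.399 billion.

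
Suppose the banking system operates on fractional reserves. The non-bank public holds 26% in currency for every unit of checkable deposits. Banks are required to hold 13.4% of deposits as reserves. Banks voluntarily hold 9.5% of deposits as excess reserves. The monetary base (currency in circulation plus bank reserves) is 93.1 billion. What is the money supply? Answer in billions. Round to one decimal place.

239.9 billion

The money multiplier is m = (1 + c) / (rr + e + c) = (1 + 0.26) / (0.134 + 0.095 + 0.26) ≈ 2.5767.
So M = m × MB = 2.5767 × 93.1 ≈ 239.8908 billion.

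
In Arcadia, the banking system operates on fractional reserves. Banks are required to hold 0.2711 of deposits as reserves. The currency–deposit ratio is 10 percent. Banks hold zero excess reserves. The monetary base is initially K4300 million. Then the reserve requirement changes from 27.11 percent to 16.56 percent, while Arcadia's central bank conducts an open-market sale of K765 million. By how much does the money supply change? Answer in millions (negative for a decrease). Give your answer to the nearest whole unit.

K1895 million

Before: m₁ = (1 + 0.1) / (0.2711 + 0.1) ≈ 2.96416, MB₁ = 4300, so M₁ = 2.96416 × 4300 = 12745.888 million.
After: m₂ = (1 + 0.1) / (0.1656 + 0.1) ≈ 4.14157, MB₂ = 4300 − 765 = 3535, so M₂ = 4.14157 × 3535 ≈ 14640.4499 million.
ΔM = M₂ − M₁ = 14640.4499 − 12745.888 = 1894.5619 million.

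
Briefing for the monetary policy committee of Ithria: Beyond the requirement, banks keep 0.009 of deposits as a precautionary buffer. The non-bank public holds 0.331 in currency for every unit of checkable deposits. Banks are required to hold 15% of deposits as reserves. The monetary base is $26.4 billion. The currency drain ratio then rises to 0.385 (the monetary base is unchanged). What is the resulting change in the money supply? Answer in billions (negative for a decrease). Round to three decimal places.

-4.498 billion

Initially m₁ = (1 + 0.331) / (0.15 + 0.009 + 0.331) ≈ 2.716327, so M₁ = 2.716327 × 26.4 ≈ 71.711 billion.
After the change m₂ = (1 + 0.385) / (0.15 + 0.009 + 0.385) ≈ 2.545956, so M₂ = 2.545956 × 26.4 ≈ 67.2132 billion.
ΔM = M₂ − M₁ = 67.2132 − 71.711 = -4.4978 billion.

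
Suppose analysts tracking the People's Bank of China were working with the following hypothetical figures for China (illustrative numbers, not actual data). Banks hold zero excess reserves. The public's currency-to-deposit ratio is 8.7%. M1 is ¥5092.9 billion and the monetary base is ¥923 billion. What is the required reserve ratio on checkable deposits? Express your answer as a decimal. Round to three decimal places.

Using m = M/MB = 5092.9/923 ≈ 5.517768. Since m = (1 + c)/(c + rr + e), the denominator satisfies c + rr + e = (1 + c)/m = (1 + 0.087) / 5.517768 ≈ 0.197000.
With c = 0.087 and e = 0, the required reserve ratio on checkable deposits is 0.197000 − 0.087 − 0 = 0.11.

0.110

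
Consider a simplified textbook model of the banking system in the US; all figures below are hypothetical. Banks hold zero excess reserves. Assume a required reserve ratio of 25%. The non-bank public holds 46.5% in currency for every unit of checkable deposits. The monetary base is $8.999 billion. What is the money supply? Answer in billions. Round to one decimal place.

The money multiplier is m = (1 + c) / (rr + c) = (1 + 0.465) / (0.25 + 0.465) ≈ 2.0490.
So M = m × MB = 2.0490 × 8.999 ≈ 18.439 billion.

$18.4 billion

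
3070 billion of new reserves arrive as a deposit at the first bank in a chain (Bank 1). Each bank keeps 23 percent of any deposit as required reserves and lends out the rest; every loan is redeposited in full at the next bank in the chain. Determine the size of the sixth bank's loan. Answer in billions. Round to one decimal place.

Each bank lends a fraction (1 − rr) = 0.7700 of the deposit it receives, so Bank 6 receives 3070·0.7700^5 and lends 3070·0.7700^6 ≈ 639.8567 billion.

639.9 billion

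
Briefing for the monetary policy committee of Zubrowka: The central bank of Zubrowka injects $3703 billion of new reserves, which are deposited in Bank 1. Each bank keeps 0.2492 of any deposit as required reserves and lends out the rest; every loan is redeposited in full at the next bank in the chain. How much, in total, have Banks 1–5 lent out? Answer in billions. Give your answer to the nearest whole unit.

Bank i lends (1 − rr)^i of the original deposit: Bank 1 lends 3703·0.7508 = 2780.2124, Bank 2 lends 3703·0.7508² ≈ 2087.3835, and so on.
Summing a geometric series: total = 3703·[0.7508·(1 − 0.7508^5) / (1 − 0.7508)] ≈ 8494.8987 billion.

$8495 billion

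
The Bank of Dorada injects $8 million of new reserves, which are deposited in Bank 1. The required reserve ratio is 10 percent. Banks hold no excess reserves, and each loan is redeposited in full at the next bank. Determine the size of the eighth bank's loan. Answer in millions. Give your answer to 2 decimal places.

$3.44 million

Each bank lends a fraction (1 − rr) = 0.9000 of the deposit it receives, so Bank 8 receives 8·0.9000^7 and lends 8·0.9000^8 ≈ 3.4437 million.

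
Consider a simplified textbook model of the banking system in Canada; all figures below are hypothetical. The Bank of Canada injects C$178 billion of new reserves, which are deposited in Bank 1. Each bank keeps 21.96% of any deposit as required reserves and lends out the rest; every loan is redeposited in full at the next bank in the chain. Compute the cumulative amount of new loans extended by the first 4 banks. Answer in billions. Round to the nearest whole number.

C$398 billion

Bank i lends (1 − rr)^i of the original deposit: Bank 1 lends 178·0.7804 = 138.9112, Bank 2 lends 178·0.7804² ≈ 108.4063, and so on.
Summing a geometric series: total = 178·[0.7804·(1 − 0.7804^4) / (1 − 0.7804)] ≈ 397.9398 billion.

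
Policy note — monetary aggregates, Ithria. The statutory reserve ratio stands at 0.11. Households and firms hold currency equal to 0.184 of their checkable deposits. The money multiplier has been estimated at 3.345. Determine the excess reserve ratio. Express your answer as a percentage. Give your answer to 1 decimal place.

Using m = 3.345. Since m = (1 + c)/(c + rr + e), the denominator satisfies c + rr + e = (1 + c)/m = (1 + 0.184) / 3.345 ≈ 0.353961.
With c = 0.184 and rr = 0.11, the excess reserve ratio is 0.353961 − 0.184 − 0.11 = 0.059961.

6.0%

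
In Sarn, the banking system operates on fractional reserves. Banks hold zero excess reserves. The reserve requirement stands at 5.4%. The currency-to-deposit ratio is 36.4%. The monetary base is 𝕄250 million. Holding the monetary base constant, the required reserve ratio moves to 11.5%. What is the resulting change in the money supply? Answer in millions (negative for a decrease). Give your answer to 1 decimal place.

-103.9 million

Initially m₁ = (1 + 0.364) / (0.054 + 0.364) ≈ 3.26316, so M₁ = 3.26316 × 250 = 815.79 million.
After the change m₂ = (1 + 0.364) / (0.115 + 0.364) ≈ 2.84760, so M₂ = 2.84760 × 250 = 711.9 million.
ΔM = M₂ − M₁ = 711.9 − 815.79 = -103.89 million.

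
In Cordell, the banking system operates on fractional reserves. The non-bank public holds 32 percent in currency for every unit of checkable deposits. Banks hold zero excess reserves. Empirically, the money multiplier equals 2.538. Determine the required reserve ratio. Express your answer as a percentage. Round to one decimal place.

Using m = 2.538. Since m = (1 + c)/(c + rr + e), the denominator satisfies c + rr + e = (1 + c)/m = (1 + 0.32) / 2.538 ≈ 0.520095.
With c = 0.32 and e = 0, the required reserve ratio is 0.520095 − 0.32 − 0 = 0.200095.

20.0%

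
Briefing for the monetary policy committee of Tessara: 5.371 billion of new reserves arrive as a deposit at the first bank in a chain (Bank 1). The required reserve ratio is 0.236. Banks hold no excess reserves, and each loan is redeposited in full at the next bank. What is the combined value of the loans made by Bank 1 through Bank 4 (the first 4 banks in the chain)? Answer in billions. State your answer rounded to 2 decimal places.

11.46 billion

Bank i lends (1 − rr)^i of the original deposit: Bank 1 lends 5.371·0.7640 ≈ 4.1034, Bank 2 lends 5.371·0.7640² ≈ 3.1350, and so on.
Summing a geometric series: total = 5.371·[0.7640·(1 − 0.7640^4) / (1 − 0.7640)] ≈ 11.4635 billion.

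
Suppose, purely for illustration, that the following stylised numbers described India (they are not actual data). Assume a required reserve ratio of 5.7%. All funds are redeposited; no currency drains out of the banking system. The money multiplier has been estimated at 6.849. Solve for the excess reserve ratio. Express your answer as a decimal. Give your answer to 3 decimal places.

Using m = 6.849. Since m = (1 + c)/(c + rr + e), the denominator satisfies c + rr + e = (1 + c)/m = (1 + 0) / 6.849 ≈ 0.146007.
With c = 0 and rr = 0.057, the excess reserve ratio is 0.146007 − 0 − 0.057 = 0.089007.

0.089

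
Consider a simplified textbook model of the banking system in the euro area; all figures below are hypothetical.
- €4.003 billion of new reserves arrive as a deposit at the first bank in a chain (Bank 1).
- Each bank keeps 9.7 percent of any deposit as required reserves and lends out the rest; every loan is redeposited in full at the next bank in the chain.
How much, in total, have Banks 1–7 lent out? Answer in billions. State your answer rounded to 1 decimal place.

Bank i lends (1 − rr)^i of the original deposit: Bank 1 lends 4.003·0.9030 ≈ 3.6147, Bank 2 lends 4.003·0.9030² ≈ 3.2641, and so on.
Summing a geometric series: total = 4.003·[0.9030·(1 − 0.9030^7) / (1 − 0.9030)] ≈ 19.0212 billion.

€19.0 billion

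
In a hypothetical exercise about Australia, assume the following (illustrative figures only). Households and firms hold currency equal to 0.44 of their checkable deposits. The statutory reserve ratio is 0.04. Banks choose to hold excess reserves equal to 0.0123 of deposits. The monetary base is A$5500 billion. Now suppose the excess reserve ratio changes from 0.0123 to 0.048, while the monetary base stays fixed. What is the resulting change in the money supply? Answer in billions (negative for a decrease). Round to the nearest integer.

-1088 billion

Initially m₁ = (1 + 0.44) / (0.04 + 0.0123 + 0.44) ≈ 2.92505, so M₁ = 2.92505 × 5500 = 16087.775 billion.
After the change m₂ = (1 + 0.44) / (0.04 + 0.048 + 0.44) ≈ 2.72727, so M₂ = 2.72727 × 5500 = 14999.985 billion.
ΔM = M₂ − M₁ = 14999.985 − 16087.775 = -1087.79 billion.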